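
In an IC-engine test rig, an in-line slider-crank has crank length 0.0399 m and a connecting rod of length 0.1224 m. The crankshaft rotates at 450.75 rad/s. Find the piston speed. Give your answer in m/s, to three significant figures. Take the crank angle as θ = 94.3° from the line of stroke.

17.5

ω = 450.8 rad/s
For an in-line slider-crank, x = r cosθ + √(L² − r² sin²θ), so v = −rω sinθ·[1 + r cosθ/√(L² − r² sin²θ)].
With r = 0.0399 m, L = 0.1224 m, θ = 94.3°: √(L² − r² sin²θ) = 0.11575 m.
v = −0.0399·450.8·0.99719·[1 + 0.0399·-0.07498/0.11575] = -17.471 m/s.
|v| = 17.471 m/s.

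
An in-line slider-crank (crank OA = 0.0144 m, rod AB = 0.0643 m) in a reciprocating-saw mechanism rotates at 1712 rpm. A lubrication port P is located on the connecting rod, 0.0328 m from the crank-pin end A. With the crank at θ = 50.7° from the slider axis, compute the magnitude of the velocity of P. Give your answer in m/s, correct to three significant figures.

ω = 179.3 rad/s.  Crank-pin speed |V_A| = rω = 2.5816 m/s, perpendicular to OA.
Rod angle: sinφ = −(r/L) sinθ ⇒ φ = -9.980°; ω_rod = −rω cosθ/√(L²−r²sin²θ) = -25.821 rad/s.
V_P = V_A + ω_rod × AP, with AP = 0.0328 m along the rod.
Components: V_Px = −rω sinθ − a·ω_rod·sinφ = -2.1445 m/s;  V_Py = rω cosθ + a·ω_rod·cosφ = +0.80105 m/s.
|V_P| = √(V_Px² + V_Py²) = 2.2893 m/s.

2.29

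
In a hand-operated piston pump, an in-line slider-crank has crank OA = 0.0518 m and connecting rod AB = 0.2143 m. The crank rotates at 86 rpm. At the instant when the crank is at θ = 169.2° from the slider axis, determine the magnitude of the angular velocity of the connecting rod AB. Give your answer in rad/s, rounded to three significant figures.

2.14

ω = 9.006 rad/s (converted from 86 rpm).
The rod makes angle φ with the slider axis where L sinφ = r sinθ; differentiating, L cosφ·φ̇ = r ω cosθ.
L cosφ = √(L² − r² sin²θ) = 0.21408 m.
|ω_rod| = r ω |cosθ| / √(L² − r² sin²θ) = 0.0518·9.006·0.98229/0.21408 = 2.1405 rad/s.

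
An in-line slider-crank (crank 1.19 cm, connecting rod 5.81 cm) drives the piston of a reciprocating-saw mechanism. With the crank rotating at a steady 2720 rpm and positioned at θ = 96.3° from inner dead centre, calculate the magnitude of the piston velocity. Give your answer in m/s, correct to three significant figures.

3.29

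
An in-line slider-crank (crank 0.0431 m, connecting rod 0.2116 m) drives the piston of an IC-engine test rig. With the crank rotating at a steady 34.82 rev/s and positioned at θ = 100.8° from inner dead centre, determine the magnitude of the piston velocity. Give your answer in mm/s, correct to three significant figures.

ω = 2π·34.8 = 218.8 rad/s
For an in-line slider-crank, x = r cosθ + √(L² − r² sin²θ), so v = −rω sinθ·[1 + r cosθ/√(L² − r² sin²θ)].
With r = 0.0431 m, L = 0.2116 m, θ = 100.8°: √(L² − r² sin²θ) = 0.20732 m.
v = −0.0431·218.8·0.98229·[1 + 0.0431·-0.18738/0.20732] = -8.9016 m/s.
|v| = 8.9016 m/s = 8901.6 mm/s.

8900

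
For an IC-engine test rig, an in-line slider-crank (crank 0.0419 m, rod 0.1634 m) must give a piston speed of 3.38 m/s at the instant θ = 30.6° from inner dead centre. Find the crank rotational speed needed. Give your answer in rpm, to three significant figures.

1240

For an in-line slider-crank, |v_piston| = rω|sinθ|·[1 + r cosθ/√(L² − r² sin²θ)].
With r = 0.0419 m, L = 0.1634 m, θ = 30.6°: the bracketed kinematic factor |dx/dθ| = 0.026077 m.
ω = v/|dx/dθ| = 3.38/0.026077 = 129.62 rad/s.
N = 60ω/(2π) = 1237.7 rpm.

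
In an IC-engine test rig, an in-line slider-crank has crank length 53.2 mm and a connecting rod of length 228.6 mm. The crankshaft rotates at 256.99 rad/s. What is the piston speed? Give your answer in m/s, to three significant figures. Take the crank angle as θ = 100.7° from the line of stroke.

12.8

ω = 257 rad/s
For an in-line slider-crank, x = r cosθ + √(L² − r² sin²θ), so v = −rω sinθ·[1 + r cosθ/√(L² − r² sin²θ)].
With r = 0.0532 m, L = 0.2286 m, θ = 100.7°: √(L² − r² sin²θ) = 0.22254 m.
v = −0.0532·257·0.98261·[1 + 0.0532·-0.18567/0.22254] = -12.838 m/s.
|v| = 12.838 m/s.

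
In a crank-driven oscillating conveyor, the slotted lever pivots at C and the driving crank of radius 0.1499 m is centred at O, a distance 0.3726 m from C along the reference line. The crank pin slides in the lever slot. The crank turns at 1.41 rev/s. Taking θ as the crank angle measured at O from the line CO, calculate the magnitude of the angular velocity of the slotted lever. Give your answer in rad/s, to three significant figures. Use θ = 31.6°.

2.42

ω = 8.859 rad/s (from 1.41 rev/s).
Crank pin A relative to C: A = (d + r cosθ, r sinθ); lever angle φ = atan2(r sinθ, d + r cosθ).
Differentiating tanφ: φ̇ = rω(d cosθ + r)/(d² + r² + 2dr cosθ).
d² + r² + 2dr cosθ = |CA|² = 0.256443 m²;  d cosθ + r = +0.46725 m.
|ω_lever| = |0.1499·8.859·+0.46725| / 0.256443 = 2.4197 rad/s.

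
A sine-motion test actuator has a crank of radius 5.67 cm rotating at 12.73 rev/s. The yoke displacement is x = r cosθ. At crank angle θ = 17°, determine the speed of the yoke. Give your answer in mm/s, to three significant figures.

1330

ω = 79.98 rad/s (from 12.73 rev/s).
x = r cosθ ⇒ ẋ = −rω sinθ.
|v| = rω|sinθ| = 0.0567·79.98·|sin 17°| = 1.3259 m/s = 1325.9 mm/s.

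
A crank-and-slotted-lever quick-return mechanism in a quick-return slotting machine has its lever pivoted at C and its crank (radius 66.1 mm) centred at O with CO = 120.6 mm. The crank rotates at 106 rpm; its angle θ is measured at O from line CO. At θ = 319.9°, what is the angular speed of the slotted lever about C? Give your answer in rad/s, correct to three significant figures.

3.73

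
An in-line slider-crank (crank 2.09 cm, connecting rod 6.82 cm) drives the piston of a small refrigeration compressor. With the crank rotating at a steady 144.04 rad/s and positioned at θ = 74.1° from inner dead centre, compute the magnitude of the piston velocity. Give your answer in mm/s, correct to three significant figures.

3150

ω = 144 rad/s
For an in-line slider-crank, x = r cosθ + √(L² − r² sin²θ), so v = −rω sinθ·[1 + r cosθ/√(L² − r² sin²θ)].
With r = 0.0209 m, L = 0.0682 m, θ = 74.1°: √(L² − r² sin²θ) = 0.065171 m.
v = −0.0209·144·0.96174·[1 + 0.0209·0.27396/0.065171] = -3.1496 m/s.
|v| = 3.1496 m/s = 3149.6 mm/s.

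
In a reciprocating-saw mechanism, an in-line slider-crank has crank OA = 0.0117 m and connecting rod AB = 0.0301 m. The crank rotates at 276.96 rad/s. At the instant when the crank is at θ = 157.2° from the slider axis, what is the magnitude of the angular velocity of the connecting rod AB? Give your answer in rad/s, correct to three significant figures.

ω = 277 rad/s
The rod makes angle φ with the slider axis where L sinφ = r sinθ; differentiating, L cosφ·φ̇ = r ω cosθ.
L cosφ = √(L² − r² sin²θ) = 0.029757 m.
|ω_rod| = r ω |cosθ| / √(L² − r² sin²θ) = 0.0117·277·0.92186/0.029757 = 100.39 rad/s.

100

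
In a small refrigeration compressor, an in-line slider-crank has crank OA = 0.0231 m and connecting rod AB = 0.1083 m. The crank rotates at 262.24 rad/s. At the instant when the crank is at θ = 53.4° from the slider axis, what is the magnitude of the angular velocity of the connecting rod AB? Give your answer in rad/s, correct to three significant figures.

33.8

ω = 262.2 rad/s
The rod makes angle φ with the slider axis where L sinφ = r sinθ; differentiating, L cosφ·φ̇ = r ω cosθ.
L cosφ = √(L² − r² sin²θ) = 0.1067 m.
|ω_rod| = r ω |cosθ| / √(L² − r² sin²θ) = 0.0231·262.2·0.59622/0.1067 = 33.85 rad/s.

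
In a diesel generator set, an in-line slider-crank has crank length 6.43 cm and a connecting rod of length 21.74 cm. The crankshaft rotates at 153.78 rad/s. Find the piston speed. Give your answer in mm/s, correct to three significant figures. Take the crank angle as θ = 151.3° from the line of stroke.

3500

ω = 153.8 rad/s
For an in-line slider-crank, x = r cosθ + √(L² − r² sin²θ), so v = −rω sinθ·[1 + r cosθ/√(L² − r² sin²θ)].
With r = 0.0643 m, L = 0.2174 m, θ = 151.3°: √(L² − r² sin²θ) = 0.2152 m.
v = −0.0643·153.8·0.48022·[1 + 0.0643·-0.87715/0.2152] = -3.504 m/s.
|v| = 3.504 m/s = 3504 mm/s.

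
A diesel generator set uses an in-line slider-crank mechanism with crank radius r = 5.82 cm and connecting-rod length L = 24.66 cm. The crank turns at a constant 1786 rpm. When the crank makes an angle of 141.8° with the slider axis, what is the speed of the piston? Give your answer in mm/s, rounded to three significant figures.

ω = 2π·1786/60 = 187 rad/s
For an in-line slider-crank, x = r cosθ + √(L² − r² sin²θ), so v = −rω sinθ·[1 + r cosθ/√(L² − r² sin²θ)].
With r = 0.0582 m, L = 0.2466 m, θ = 141.8°: √(L² − r² sin²θ) = 0.24396 m.
v = −0.0582·187·0.61841·[1 + 0.0582·-0.78586/0.24396] = -5.4695 m/s.
|v| = 5.4695 m/s = 5469.5 mm/s.

5470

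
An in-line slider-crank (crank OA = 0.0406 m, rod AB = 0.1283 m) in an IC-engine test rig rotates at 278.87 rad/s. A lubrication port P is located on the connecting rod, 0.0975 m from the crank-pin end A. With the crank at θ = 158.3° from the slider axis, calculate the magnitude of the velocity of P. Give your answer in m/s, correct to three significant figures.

ω = 278.9 rad/s.  Crank-pin speed |V_A| = rω = 11.322 m/s, perpendicular to OA.
Rod angle: sinφ = −(r/L) sinθ ⇒ φ = -6.719°; ω_rod = −rω cosθ/√(L²−r²sin²θ) = +82.56 rad/s.
V_P = V_A + ω_rod × AP, with AP = 0.0975 m along the rod.
Components: V_Px = −rω sinθ − a·ω_rod·sinφ = -3.2445 m/s;  V_Py = rω cosθ + a·ω_rod·cosφ = -2.5254 m/s.
|V_P| = √(V_Px² + V_Py²) = 4.1115 m/s.

4.11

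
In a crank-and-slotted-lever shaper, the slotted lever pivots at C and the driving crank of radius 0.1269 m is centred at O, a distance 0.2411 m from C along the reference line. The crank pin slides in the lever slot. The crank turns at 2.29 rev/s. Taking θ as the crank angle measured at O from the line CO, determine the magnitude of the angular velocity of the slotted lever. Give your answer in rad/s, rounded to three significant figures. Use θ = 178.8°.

16.0

ω = 14.39 rad/s (from 2.29 rev/s).
Crank pin A relative to C: A = (d + r cosθ, r sinθ); lever angle φ = atan2(r sinθ, d + r cosθ).
Differentiating tanφ: φ̇ = rω(d cosθ + r)/(d² + r² + 2dr cosθ).
d² + r² + 2dr cosθ = |CA|² = 0.0130551 m²;  d cosθ + r = -0.11415 m.
|ω_lever| = |0.1269·14.39·-0.11415| / 0.0130551 = 15.965 rad/s.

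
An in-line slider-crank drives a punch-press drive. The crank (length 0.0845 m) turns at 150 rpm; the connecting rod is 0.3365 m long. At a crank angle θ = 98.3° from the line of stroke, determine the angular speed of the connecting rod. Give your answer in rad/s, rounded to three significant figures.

ω = 15.71 rad/s (converted from 150 rpm).
The rod makes angle φ with the slider axis where L sinφ = r sinθ; differentiating, L cosφ·φ̇ = r ω cosθ.
L cosφ = √(L² − r² sin²θ) = 0.32595 m.
|ω_rod| = r ω |cosθ| / √(L² − r² sin²θ) = 0.0845·15.71·0.14436/0.32595 = 0.58785 rad/s.

0.588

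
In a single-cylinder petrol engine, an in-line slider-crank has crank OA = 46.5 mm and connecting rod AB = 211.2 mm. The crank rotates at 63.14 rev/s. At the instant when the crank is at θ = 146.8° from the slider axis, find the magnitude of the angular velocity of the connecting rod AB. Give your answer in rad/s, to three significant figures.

ω = 396.7 rad/s (converted from 63.14 rev/s).
The rod makes angle φ with the slider axis where L sinφ = r sinθ; differentiating, L cosφ·φ̇ = r ω cosθ.
L cosφ = √(L² − r² sin²θ) = 0.20966 m.
|ω_rod| = r ω |cosθ| / √(L² − r² sin²θ) = 0.0465·396.7·0.83676/0.20966 = 73.625 rad/s.

73.6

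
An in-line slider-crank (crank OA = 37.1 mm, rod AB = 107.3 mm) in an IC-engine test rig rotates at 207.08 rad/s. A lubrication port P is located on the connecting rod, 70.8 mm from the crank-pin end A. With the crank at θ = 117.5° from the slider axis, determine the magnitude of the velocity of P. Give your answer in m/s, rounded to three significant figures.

6.18

ω = 207.1 rad/s.  Crank-pin speed |V_A| = rω = 7.6827 m/s, perpendicular to OA.
Rod angle: sinφ = −(r/L) sinθ ⇒ φ = -17.860°; ω_rod = −rω cosθ/√(L²−r²sin²θ) = +34.735 rad/s.
V_P = V_A + ω_rod × AP, with AP = 0.0708 m along the rod.
Components: V_Px = −rω sinθ − a·ω_rod·sinφ = -6.0604 m/s;  V_Py = rω cosθ + a·ω_rod·cosφ = -1.2067 m/s.
|V_P| = √(V_Px² + V_Py²) = 6.1794 m/s.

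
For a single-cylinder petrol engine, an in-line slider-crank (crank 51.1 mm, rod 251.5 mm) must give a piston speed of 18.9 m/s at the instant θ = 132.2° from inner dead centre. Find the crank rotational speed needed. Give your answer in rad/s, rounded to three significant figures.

579

For an in-line slider-crank, |v_piston| = rω|sinθ|·[1 + r cosθ/√(L² − r² sin²θ)].
With r = 0.0511 m, L = 0.2515 m, θ = 132.2°: the bracketed kinematic factor |dx/dθ| = 0.032629 m.
ω = v/|dx/dθ| = 18.9/0.032629 = 579.24 rad/s.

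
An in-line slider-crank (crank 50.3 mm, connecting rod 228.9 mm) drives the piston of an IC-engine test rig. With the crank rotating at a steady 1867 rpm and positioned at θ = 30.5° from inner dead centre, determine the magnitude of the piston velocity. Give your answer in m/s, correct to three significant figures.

5.94

ω = 2π·1867/60 = 195.5 rad/s
For an in-line slider-crank, x = r cosθ + √(L² − r² sin²θ), so v = −rω sinθ·[1 + r cosθ/√(L² − r² sin²θ)].
With r = 0.0503 m, L = 0.2289 m, θ = 30.5°: √(L² − r² sin²θ) = 0.22747 m.
v = −0.0503·195.5·0.50754·[1 + 0.0503·0.86163/0.22747] = -5.9422 m/s.
|v| = 5.9422 m/s.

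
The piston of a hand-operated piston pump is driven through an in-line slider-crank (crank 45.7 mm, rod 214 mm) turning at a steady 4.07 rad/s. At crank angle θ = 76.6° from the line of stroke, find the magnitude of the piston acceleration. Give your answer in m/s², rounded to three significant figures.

0.0283

ω = 4.07 rad/s
x(θ) = r cosθ + √(L² − r² sin²θ); with ω constant, a = ω²·d²x/dθ².
d²x/dθ² = −r cosθ − r²(cos2θ)/√u − r⁴ sin²2θ/(4u^{3/2}),  u = L² − r² sin²θ = 0.0438197 m².
Substituting r = 0.0457 m, L = 0.214 m, θ = 76.6°: d²x/dθ² = -0.0017098 m.
a = ω²·d²x/dθ² = (4.07)²·(-0.0017098) = -0.028322 m/s²;  |a| = 0.028322 m/s².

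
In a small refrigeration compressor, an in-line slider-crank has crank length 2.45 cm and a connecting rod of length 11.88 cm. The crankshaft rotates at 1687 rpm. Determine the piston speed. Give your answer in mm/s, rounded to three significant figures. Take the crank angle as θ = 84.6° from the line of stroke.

ω = 2π·1687/60 = 176.7 rad/s
For an in-line slider-crank, x = r cosθ + √(L² − r² sin²θ), so v = −rω sinθ·[1 + r cosθ/√(L² − r² sin²θ)].
With r = 0.0245 m, L = 0.1188 m, θ = 84.6°: √(L² − r² sin²θ) = 0.11627 m.
v = −0.0245·176.7·0.99556·[1 + 0.0245·0.09411/0.11627] = -4.3945 m/s.
|v| = 4.3945 m/s = 4394.5 mm/s.

4390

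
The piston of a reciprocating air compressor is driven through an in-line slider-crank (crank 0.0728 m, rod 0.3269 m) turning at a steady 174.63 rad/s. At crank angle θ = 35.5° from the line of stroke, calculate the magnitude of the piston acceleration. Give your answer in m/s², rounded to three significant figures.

ω = 174.6 rad/s
x(θ) = r cosθ + √(L² − r² sin²θ); with ω constant, a = ω²·d²x/dθ².
d²x/dθ² = −r cosθ − r²(cos2θ)/√u − r⁴ sin²2θ/(4u^{3/2}),  u = L² − r² sin²θ = 0.105076 m².
Substituting r = 0.0728 m, L = 0.3269 m, θ = 35.5°: d²x/dθ² = -0.064775 m.
a = ω²·d²x/dθ² = (174.6)²·(-0.064775) = -1975.4 m/s²;  |a| = 1975.4 m/s².

1980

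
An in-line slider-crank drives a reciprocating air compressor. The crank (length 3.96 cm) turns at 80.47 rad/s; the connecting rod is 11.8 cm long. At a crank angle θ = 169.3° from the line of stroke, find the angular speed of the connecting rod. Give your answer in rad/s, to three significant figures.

ω = 80.47 rad/s
The rod makes angle φ with the slider axis where L sinφ = r sinθ; differentiating, L cosφ·φ̇ = r ω cosθ.
L cosφ = √(L² − r² sin²θ) = 0.11777 m.
|ω_rod| = r ω |cosθ| / √(L² − r² sin²θ) = 0.0396·80.47·0.98261/0.11777 = 26.587 rad/s.

26.6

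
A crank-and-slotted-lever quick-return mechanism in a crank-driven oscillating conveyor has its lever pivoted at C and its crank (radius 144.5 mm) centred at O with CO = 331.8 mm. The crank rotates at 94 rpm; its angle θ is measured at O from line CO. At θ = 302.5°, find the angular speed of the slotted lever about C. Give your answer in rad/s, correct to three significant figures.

ω = 9.844 rad/s (from 94 rpm).
Crank pin A relative to C: A = (d + r cosθ, r sinθ); lever angle φ = atan2(r sinθ, d + r cosθ).
Differentiating tanφ: φ̇ = rω(d cosθ + r)/(d² + r² + 2dr cosθ).
d² + r² + 2dr cosθ = |CA|² = 0.182493 m²;  d cosθ + r = +0.32278 m.
|ω_lever| = |0.1445·9.844·+0.32278| / 0.182493 = 2.5158 rad/s.

2.52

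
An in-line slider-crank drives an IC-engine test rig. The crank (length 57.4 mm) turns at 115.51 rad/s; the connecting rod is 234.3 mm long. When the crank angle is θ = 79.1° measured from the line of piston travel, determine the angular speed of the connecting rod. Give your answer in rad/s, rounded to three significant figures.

ω = 115.5 rad/s
The rod makes angle φ with the slider axis where L sinφ = r sinθ; differentiating, L cosφ·φ̇ = r ω cosθ.
L cosφ = √(L² − r² sin²θ) = 0.22742 m.
|ω_rod| = r ω |cosθ| / √(L² − r² sin²θ) = 0.0574·115.5·0.18910/0.22742 = 5.513 rad/s.

5.51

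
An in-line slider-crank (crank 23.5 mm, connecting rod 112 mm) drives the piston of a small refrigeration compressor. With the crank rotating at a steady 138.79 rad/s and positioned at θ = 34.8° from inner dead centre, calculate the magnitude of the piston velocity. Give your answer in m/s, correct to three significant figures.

ω = 138.8 rad/s
For an in-line slider-crank, x = r cosθ + √(L² − r² sin²θ), so v = −rω sinθ·[1 + r cosθ/√(L² − r² sin²θ)].
With r = 0.0235 m, L = 0.112 m, θ = 34.8°: √(L² − r² sin²θ) = 0.11119 m.
v = −0.0235·138.8·0.57071·[1 + 0.0235·0.82115/0.11119] = -2.1845 m/s.
|v| = 2.1845 m/s.

2.18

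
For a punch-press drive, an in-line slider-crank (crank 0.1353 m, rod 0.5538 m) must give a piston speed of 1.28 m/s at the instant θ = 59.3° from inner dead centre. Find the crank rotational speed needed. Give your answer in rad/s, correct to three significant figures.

9.76

For an in-line slider-crank, |v_piston| = rω|sinθ|·[1 + r cosθ/√(L² − r² sin²θ)].
With r = 0.1353 m, L = 0.5538 m, θ = 59.3°: the bracketed kinematic factor |dx/dθ| = 0.13118 m.
ω = v/|dx/dθ| = 1.28/0.13118 = 9.7576 rad/s.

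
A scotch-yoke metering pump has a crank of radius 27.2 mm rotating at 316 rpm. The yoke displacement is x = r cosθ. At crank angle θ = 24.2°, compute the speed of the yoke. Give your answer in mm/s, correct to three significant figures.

369

ω = 33.09 rad/s (from 316 rpm).
x = r cosθ ⇒ ẋ = −rω sinθ.
|v| = rω|sinθ| = 0.0272·33.09·|sin 24.2°| = 0.36897 m/s = 368.97 mm/s.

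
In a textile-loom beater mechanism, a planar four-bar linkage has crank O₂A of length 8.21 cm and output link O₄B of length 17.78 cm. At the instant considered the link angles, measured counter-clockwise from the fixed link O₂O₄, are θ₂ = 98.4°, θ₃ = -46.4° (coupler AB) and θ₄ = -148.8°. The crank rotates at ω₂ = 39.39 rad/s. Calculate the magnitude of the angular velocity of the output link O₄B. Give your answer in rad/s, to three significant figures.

ω₂ = 39.39 rad/s
Differentiating the loop-closure r₂e^{iθ₂}+r₃e^{iθ₃}=r₁+r₄e^{iθ₄} gives r₂ω₂e^{iθ₂}+r₃ω₃e^{iθ₃}=r₄ω₄e^{iθ₄}.
Eliminating the other unknown: ω₄ = r₂ω₂ sin(θ₂−θ₃) / [r₄ sin(θ₄−θ₃)].
Numerator sine = +0.57643; denominator sine = -0.97667.
Result = 0.0821·39.39·(+0.57643) / (0.1778·(-0.97667)) = -10.735 rad/s; magnitude 10.735 rad/s.

10.7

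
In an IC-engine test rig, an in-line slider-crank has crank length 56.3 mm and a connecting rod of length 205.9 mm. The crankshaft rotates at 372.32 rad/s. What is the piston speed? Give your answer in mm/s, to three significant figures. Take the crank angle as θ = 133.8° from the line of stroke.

12200

ω = 372.3 rad/s
For an in-line slider-crank, x = r cosθ + √(L² − r² sin²θ), so v = −rω sinθ·[1 + r cosθ/√(L² − r² sin²θ)].
With r = 0.0563 m, L = 0.2059 m, θ = 133.8°: √(L² − r² sin²θ) = 0.20185 m.
v = −0.0563·372.3·0.72176·[1 + 0.0563·-0.69214/0.20185] = -12.209 m/s.
|v| = 12.209 m/s = 12209 mm/s.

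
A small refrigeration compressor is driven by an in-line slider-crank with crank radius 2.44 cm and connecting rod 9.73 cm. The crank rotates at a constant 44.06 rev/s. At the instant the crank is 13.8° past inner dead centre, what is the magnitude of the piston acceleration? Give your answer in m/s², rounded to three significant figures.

2230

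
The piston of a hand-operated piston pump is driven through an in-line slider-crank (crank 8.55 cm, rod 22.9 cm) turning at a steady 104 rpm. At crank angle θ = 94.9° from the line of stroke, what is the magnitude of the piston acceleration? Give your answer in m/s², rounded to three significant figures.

4.88

ω = 2π·104/60 = 10.89 rad/s
x(θ) = r cosθ + √(L² − r² sin²θ); with ω constant, a = ω²·d²x/dθ².
d²x/dθ² = −r cosθ − r²(cos2θ)/√u − r⁴ sin²2θ/(4u^{3/2}),  u = L² − r² sin²θ = 0.0451841 m².
Substituting r = 0.0855 m, L = 0.229 m, θ = 94.9°: d²x/dθ² = +0.041152 m.
a = ω²·d²x/dθ² = (10.89)²·(+0.041152) = +4.881 m/s²;  |a| = 4.881 m/s².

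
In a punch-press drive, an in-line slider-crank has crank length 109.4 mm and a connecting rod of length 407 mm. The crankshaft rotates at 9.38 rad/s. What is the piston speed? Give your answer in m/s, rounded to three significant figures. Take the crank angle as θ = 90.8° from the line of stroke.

1.02

ω = 9.38 rad/s
For an in-line slider-crank, x = r cosθ + √(L² − r² sin²θ), so v = −rω sinθ·[1 + r cosθ/√(L² − r² sin²θ)].
With r = 0.1094 m, L = 0.407 m, θ = 90.8°: √(L² − r² sin²θ) = 0.39202 m.
v = −0.1094·9.38·0.99990·[1 + 0.1094·-0.01396/0.39202] = -1.0221 m/s.
|v| = 1.0221 m/s.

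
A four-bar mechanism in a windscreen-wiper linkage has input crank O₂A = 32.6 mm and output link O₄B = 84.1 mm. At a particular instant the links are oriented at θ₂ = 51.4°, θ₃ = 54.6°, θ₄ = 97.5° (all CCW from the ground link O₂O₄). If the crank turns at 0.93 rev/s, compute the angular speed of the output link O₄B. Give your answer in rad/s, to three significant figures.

ω₂ = 5.843 rad/s (from 0.93 rev/s).
Differentiating the loop-closure r₂e^{iθ₂}+r₃e^{iθ₃}=r₁+r₄e^{iθ₄} gives r₂ω₂e^{iθ₂}+r₃ω₃e^{iθ₃}=r₄ω₄e^{iθ₄}.
Eliminating the other unknown: ω₄ = r₂ω₂ sin(θ₂−θ₃) / [r₄ sin(θ₄−θ₃)].
Numerator sine = -0.05582; denominator sine = +0.68072.
Result = 0.0326·5.843·(-0.05582) / (0.0841·(+0.68072)) = -0.18574 rad/s; magnitude 0.18574 rad/s.

0.186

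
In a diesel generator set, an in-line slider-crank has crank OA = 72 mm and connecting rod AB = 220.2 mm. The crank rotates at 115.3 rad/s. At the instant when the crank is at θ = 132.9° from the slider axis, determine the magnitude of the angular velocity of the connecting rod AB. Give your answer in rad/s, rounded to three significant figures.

26.4

ω = 115.3 rad/s
The rod makes angle φ with the slider axis where L sinφ = r sinθ; differentiating, L cosφ·φ̇ = r ω cosθ.
L cosφ = √(L² − r² sin²θ) = 0.21379 m.
|ω_rod| = r ω |cosθ| / √(L² − r² sin²θ) = 0.072·115.3·0.68072/0.21379 = 26.433 rad/s.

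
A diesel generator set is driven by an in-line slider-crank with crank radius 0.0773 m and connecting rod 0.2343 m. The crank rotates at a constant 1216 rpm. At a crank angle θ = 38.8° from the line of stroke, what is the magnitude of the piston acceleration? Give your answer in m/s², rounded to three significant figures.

1080

ω = 2π·1216/60 = 127.3 rad/s
x(θ) = r cosθ + √(L² − r² sin²θ); with ω constant, a = ω²·d²x/dθ².
d²x/dθ² = −r cosθ − r²(cos2θ)/√u − r⁴ sin²2θ/(4u^{3/2}),  u = L² − r² sin²θ = 0.0525504 m².
Substituting r = 0.0773 m, L = 0.2343 m, θ = 38.8°: d²x/dθ² = -0.066547 m.
a = ω²·d²x/dθ² = (127.3)²·(-0.066547) = -1079.1 m/s²;  |a| = 1079.1 m/s².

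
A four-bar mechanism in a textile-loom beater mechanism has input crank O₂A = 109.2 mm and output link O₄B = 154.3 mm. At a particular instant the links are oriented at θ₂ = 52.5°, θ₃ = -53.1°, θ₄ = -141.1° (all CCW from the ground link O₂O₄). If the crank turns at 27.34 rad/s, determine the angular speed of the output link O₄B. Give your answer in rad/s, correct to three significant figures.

18.6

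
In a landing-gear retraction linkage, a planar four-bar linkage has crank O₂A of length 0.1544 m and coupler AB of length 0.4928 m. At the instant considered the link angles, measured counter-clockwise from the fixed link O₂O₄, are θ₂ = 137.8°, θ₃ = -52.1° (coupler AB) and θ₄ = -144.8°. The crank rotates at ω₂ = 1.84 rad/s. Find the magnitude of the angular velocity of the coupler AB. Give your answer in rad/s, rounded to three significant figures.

ω₂ = 1.84 rad/s
Differentiating the loop-closure r₂e^{iθ₂}+r₃e^{iθ₃}=r₁+r₄e^{iθ₄} gives r₂ω₂e^{iθ₂}+r₃ω₃e^{iθ₃}=r₄ω₄e^{iθ₄}.
Eliminating the other unknown: ω₃ = r₂ω₂ sin(θ₄−θ₂) / [r₃ sin(θ₃−θ₄)].
Numerator sine = +0.97592; denominator sine = +0.99889.
Result = 0.1544·1.84·(+0.97592) / (0.4928·(+0.99889)) = +0.56323 rad/s; magnitude 0.56323 rad/s.

0.563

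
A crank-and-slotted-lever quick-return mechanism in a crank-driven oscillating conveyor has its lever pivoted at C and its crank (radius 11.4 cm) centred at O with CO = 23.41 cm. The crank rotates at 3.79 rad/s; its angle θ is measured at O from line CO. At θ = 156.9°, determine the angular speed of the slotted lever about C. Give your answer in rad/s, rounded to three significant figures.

ω = 3.79 rad/s
Crank pin A relative to C: A = (d + r cosθ, r sinθ); lever angle φ = atan2(r sinθ, d + r cosθ).
Differentiating tanφ: φ̇ = rω(d cosθ + r)/(d² + r² + 2dr cosθ).
d² + r² + 2dr cosθ = |CA|² = 0.0187035 m²;  d cosθ + r = -0.10133 m.
|ω_lever| = |0.114·3.79·-0.10133| / 0.0187035 = 2.3408 rad/s.

2.34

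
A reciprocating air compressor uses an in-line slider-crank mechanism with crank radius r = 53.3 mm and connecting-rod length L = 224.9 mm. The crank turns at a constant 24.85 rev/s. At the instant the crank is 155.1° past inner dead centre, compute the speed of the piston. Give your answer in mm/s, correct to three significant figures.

2750

ω = 2π·24.9 = 156.1 rad/s
For an in-line slider-crank, x = r cosθ + √(L² − r² sin²θ), so v = −rω sinθ·[1 + r cosθ/√(L² − r² sin²θ)].
With r = 0.0533 m, L = 0.2249 m, θ = 155.1°: √(L² − r² sin²θ) = 0.22378 m.
v = −0.0533·156.1·0.42104·[1 + 0.0533·-0.90704/0.22378] = -2.7469 m/s.
|v| = 2.7469 m/s = 2746.9 mm/s.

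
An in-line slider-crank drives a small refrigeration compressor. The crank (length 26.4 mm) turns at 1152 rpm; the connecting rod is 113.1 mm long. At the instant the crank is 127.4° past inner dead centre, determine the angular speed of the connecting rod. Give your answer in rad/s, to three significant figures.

ω = 120.6 rad/s (converted from 1152 rpm).
The rod makes angle φ with the slider axis where L sinφ = r sinθ; differentiating, L cosφ·φ̇ = r ω cosθ.
L cosφ = √(L² − r² sin²θ) = 0.11114 m.
|ω_rod| = r ω |cosθ| / √(L² − r² sin²θ) = 0.0264·120.6·0.60738/0.11114 = 17.405 rad/s.

17.4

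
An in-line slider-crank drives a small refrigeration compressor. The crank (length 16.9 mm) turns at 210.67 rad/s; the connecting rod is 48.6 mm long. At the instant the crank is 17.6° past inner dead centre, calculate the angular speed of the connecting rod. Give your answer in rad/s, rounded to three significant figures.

ω = 210.7 rad/s
The rod makes angle φ with the slider axis where L sinφ = r sinθ; differentiating, L cosφ·φ̇ = r ω cosθ.
L cosφ = √(L² − r² sin²θ) = 0.048331 m.
|ω_rod| = r ω |cosθ| / √(L² − r² sin²θ) = 0.0169·210.7·0.95319/0.048331 = 70.218 rad/s.

70.2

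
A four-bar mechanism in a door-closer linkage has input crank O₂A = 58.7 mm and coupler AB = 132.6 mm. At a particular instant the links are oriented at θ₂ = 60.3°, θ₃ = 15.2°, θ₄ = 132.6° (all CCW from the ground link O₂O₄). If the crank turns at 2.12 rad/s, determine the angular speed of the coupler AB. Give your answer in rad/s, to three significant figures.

ω₂ = 2.12 rad/s
Differentiating the loop-closure r₂e^{iθ₂}+r₃e^{iθ₃}=r₁+r₄e^{iθ₄} gives r₂ω₂e^{iθ₂}+r₃ω₃e^{iθ₃}=r₄ω₄e^{iθ₄}.
Eliminating the other unknown: ω₃ = r₂ω₂ sin(θ₄−θ₂) / [r₃ sin(θ₃−θ₄)].
Numerator sine = +0.95266; denominator sine = -0.88782.
Result = 0.0587·2.12·(+0.95266) / (0.1326·(-0.88782)) = -1.007 rad/s; magnitude 1.007 rad/s.

1.01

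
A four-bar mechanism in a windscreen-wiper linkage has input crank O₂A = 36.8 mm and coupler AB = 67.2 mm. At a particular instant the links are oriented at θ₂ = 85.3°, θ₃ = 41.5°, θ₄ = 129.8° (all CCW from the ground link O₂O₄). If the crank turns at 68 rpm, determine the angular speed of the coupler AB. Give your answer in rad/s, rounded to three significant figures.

2.73

ω₂ = 7.121 rad/s (from 68 rpm).
Differentiating the loop-closure r₂e^{iθ₂}+r₃e^{iθ₃}=r₁+r₄e^{iθ₄} gives r₂ω₂e^{iθ₂}+r₃ω₃e^{iθ₃}=r₄ω₄e^{iθ₄}.
Eliminating the other unknown: ω₃ = r₂ω₂ sin(θ₄−θ₂) / [r₃ sin(θ₃−θ₄)].
Numerator sine = +0.70091; denominator sine = -0.99956.
Result = 0.0368·7.121·(+0.70091) / (0.0672·(-0.99956)) = -2.7344 rad/s; magnitude 2.7344 rad/s.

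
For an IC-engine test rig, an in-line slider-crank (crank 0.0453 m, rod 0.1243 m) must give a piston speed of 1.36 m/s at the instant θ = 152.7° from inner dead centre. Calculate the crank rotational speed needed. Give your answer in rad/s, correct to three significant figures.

97.5

For an in-line slider-crank, |v_piston| = rω|sinθ|·[1 + r cosθ/√(L² − r² sin²θ)].
With r = 0.0453 m, L = 0.1243 m, θ = 152.7°: the bracketed kinematic factor |dx/dθ| = 0.013952 m.
ω = v/|dx/dθ| = 1.36/0.013952 = 97.475 rad/s.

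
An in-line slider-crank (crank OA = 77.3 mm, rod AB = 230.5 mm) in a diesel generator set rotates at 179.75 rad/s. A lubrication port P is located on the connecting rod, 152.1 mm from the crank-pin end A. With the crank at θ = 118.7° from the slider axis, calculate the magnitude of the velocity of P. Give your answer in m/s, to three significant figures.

11.1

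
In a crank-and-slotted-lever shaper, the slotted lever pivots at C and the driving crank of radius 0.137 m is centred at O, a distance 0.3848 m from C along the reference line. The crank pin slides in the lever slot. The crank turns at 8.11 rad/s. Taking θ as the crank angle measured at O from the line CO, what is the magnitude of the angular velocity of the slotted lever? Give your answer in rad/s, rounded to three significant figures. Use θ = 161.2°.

ω = 8.11 rad/s
Crank pin A relative to C: A = (d + r cosθ, r sinθ); lever angle φ = atan2(r sinθ, d + r cosθ).
Differentiating tanφ: φ̇ = rω(d cosθ + r)/(d² + r² + 2dr cosθ).
d² + r² + 2dr cosθ = |CA|² = 0.0670299 m²;  d cosθ + r = -0.22727 m.
|ω_lever| = |0.137·8.11·-0.22727| / 0.0670299 = 3.7672 rad/s.

3.77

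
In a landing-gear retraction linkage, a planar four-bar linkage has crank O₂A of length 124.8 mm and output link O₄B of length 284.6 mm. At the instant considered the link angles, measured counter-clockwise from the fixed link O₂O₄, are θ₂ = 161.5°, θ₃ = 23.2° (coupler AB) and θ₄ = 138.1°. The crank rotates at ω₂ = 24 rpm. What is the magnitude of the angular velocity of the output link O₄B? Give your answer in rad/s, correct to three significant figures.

0.808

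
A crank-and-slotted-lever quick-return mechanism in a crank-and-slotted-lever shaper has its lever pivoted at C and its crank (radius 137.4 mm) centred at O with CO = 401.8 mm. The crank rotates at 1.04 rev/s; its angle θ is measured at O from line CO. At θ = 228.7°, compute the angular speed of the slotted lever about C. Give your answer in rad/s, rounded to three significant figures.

1.07

ω = 6.535 rad/s (from 1.04 rev/s).
Crank pin A relative to C: A = (d + r cosθ, r sinθ); lever angle φ = atan2(r sinθ, d + r cosθ).
Differentiating tanφ: φ̇ = rω(d cosθ + r)/(d² + r² + 2dr cosθ).
d² + r² + 2dr cosθ = |CA|² = 0.107448 m²;  d cosθ + r = -0.12779 m.
|ω_lever| = |0.1374·6.535·-0.12779| / 0.107448 = 1.0678 rad/s.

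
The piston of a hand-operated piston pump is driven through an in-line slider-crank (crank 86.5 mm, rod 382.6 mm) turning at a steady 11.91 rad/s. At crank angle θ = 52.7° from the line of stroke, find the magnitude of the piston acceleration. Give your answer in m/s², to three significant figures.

6.72

ω = 11.91 rad/s
x(θ) = r cosθ + √(L² − r² sin²θ); with ω constant, a = ω²·d²x/dθ².
d²x/dθ² = −r cosθ − r²(cos2θ)/√u − r⁴ sin²2θ/(4u^{3/2}),  u = L² − r² sin²θ = 0.141648 m².
Substituting r = 0.0865 m, L = 0.3826 m, θ = 52.7°: d²x/dθ² = -0.047383 m.
a = ω²·d²x/dθ² = (11.91)²·(-0.047383) = -6.7211 m/s²;  |a| = 6.7211 m/s².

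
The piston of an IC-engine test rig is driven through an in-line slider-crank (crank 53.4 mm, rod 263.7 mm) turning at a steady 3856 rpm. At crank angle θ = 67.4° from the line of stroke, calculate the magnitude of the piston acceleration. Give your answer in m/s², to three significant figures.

2090

ω = 2π·3856/60 = 403.8 rad/s
x(θ) = r cosθ + √(L² − r² sin²θ); with ω constant, a = ω²·d²x/dθ².
d²x/dθ² = −r cosθ − r²(cos2θ)/√u − r⁴ sin²2θ/(4u^{3/2}),  u = L² − r² sin²θ = 0.0671073 m².
Substituting r = 0.0534 m, L = 0.2637 m, θ = 67.4°: d²x/dθ² = -0.012824 m.
a = ω²·d²x/dθ² = (403.8)²·(-0.012824) = -2091 m/s²;  |a| = 2091 m/s².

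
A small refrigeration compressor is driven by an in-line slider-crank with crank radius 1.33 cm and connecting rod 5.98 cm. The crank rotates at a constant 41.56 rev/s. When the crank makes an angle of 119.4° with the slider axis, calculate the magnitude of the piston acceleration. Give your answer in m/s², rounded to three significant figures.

550

ω = 2π·41.6 = 261.1 rad/s
x(θ) = r cosθ + √(L² − r² sin²θ); with ω constant, a = ω²·d²x/dθ².
d²x/dθ² = −r cosθ − r²(cos2θ)/√u − r⁴ sin²2θ/(4u^{3/2}),  u = L² − r² sin²θ = 0.00344178 m².
Substituting r = 0.0133 m, L = 0.0598 m, θ = 119.4°: d²x/dθ² = +0.0080626 m.
a = ω²·d²x/dθ² = (261.1)²·(+0.0080626) = +549.78 m/s²;  |a| = 549.78 m/s².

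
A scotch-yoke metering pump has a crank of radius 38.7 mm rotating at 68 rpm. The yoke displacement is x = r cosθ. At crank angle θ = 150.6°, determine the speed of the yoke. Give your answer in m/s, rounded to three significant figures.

0.135

ω = 7.121 rad/s (from 68 rpm).
x = r cosθ ⇒ ẋ = −rω sinθ.
|v| = rω|sinθ| = 0.0387·7.121·|sin 150.6°| = 0.13528 m/s.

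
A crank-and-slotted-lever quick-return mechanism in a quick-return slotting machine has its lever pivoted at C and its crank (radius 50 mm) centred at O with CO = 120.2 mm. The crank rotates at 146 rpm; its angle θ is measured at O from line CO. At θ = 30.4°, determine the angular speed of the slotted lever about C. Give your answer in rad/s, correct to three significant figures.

ω = 15.29 rad/s (from 146 rpm).
Crank pin A relative to C: A = (d + r cosθ, r sinθ); lever angle φ = atan2(r sinθ, d + r cosθ).
Differentiating tanφ: φ̇ = rω(d cosθ + r)/(d² + r² + 2dr cosθ).
d² + r² + 2dr cosθ = |CA|² = 0.0273155 m²;  d cosθ + r = +0.15367 m.
|ω_lever| = |0.05·15.29·+0.15367| / 0.0273155 = 4.3007 rad/s.

4.30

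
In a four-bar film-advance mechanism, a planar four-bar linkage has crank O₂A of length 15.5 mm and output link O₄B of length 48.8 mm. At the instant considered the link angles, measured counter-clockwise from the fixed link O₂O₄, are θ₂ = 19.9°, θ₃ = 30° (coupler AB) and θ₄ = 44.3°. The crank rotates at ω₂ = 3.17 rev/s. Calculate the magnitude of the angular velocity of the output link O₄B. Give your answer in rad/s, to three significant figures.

ω₂ = 19.92 rad/s (from 3.17 rev/s).
Differentiating the loop-closure r₂e^{iθ₂}+r₃e^{iθ₃}=r₁+r₄e^{iθ₄} gives r₂ω₂e^{iθ₂}+r₃ω₃e^{iθ₃}=r₄ω₄e^{iθ₄}.
Eliminating the other unknown: ω₄ = r₂ω₂ sin(θ₂−θ₃) / [r₄ sin(θ₄−θ₃)].
Numerator sine = -0.17537; denominator sine = +0.24700.
Result = 0.0155·19.92·(-0.17537) / (0.0488·(+0.24700)) = -4.4916 rad/s; magnitude 4.4916 rad/s.

4.49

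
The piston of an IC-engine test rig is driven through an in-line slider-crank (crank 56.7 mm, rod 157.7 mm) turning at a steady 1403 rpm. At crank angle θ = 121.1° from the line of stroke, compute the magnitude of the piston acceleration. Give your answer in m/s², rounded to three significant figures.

835

ω = 2π·1403/60 = 146.9 rad/s
x(θ) = r cosθ + √(L² − r² sin²θ); with ω constant, a = ω²·d²x/dθ².
d²x/dθ² = −r cosθ − r²(cos2θ)/√u − r⁴ sin²2θ/(4u^{3/2}),  u = L² − r² sin²θ = 0.0225122 m².
Substituting r = 0.0567 m, L = 0.1577 m, θ = 121.1°: d²x/dθ² = +0.038682 m.
a = ω²·d²x/dθ² = (146.9)²·(+0.038682) = +834.99 m/s²;  |a| = 834.99 m/s².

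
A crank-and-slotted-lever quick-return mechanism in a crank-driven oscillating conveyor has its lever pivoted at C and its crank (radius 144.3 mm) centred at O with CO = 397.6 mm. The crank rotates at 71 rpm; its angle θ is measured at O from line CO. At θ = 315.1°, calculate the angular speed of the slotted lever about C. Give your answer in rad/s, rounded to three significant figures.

ω = 7.435 rad/s (from 71 rpm).
Crank pin A relative to C: A = (d + r cosθ, r sinθ); lever angle φ = atan2(r sinθ, d + r cosθ).
Differentiating tanφ: φ̇ = rω(d cosθ + r)/(d² + r² + 2dr cosθ).
d² + r² + 2dr cosθ = |CA|² = 0.260188 m²;  d cosθ + r = +0.42594 m.
|ω_lever| = |0.1443·7.435·+0.42594| / 0.260188 = 1.7563 rad/s.

1.76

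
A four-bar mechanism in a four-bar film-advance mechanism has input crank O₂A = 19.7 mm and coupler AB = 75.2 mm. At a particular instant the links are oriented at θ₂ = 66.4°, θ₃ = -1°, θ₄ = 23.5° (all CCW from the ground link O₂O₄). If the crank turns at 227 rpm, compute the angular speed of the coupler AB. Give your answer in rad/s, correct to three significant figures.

ω₂ = 23.77 rad/s (from 227 rpm).
Differentiating the loop-closure r₂e^{iθ₂}+r₃e^{iθ₃}=r₁+r₄e^{iθ₄} gives r₂ω₂e^{iθ₂}+r₃ω₃e^{iθ₃}=r₄ω₄e^{iθ₄}.
Eliminating the other unknown: ω₃ = r₂ω₂ sin(θ₄−θ₂) / [r₃ sin(θ₃−θ₄)].
Numerator sine = -0.68072; denominator sine = -0.41469.
Result = 0.0197·23.77·(-0.68072) / (0.0752·(-0.41469)) = +10.222 rad/s; magnitude 10.222 rad/s.

10.2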